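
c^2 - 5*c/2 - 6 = (c - 4)*(c + 3/2)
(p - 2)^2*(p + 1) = p^3 - 3*p^2 + 4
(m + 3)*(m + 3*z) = m^2 + 3*m*z + 3*m + 9*z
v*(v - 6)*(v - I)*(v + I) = v^4 - 6*v^3 + v^2 - 6*v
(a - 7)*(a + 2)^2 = a^3 - 3*a^2 - 24*a - 28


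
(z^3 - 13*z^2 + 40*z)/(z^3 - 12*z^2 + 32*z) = (z - 5)/(z - 4)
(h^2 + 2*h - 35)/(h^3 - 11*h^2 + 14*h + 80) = (h + 7)/(h^2 - 6*h - 16)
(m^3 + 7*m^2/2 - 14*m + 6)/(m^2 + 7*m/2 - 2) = (m^2 + 4*m - 12)/(m + 4)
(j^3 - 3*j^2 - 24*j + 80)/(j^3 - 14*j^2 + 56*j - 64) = (j^2 + j - 20)/(j^2 - 10*j + 16)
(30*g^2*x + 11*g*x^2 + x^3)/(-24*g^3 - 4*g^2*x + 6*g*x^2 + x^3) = x*(5*g + x)/(-4*g^2 + x^2)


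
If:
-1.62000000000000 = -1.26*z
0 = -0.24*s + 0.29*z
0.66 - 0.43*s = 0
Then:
No Solution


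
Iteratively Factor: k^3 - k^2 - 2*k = (k)*(k^2 - k - 2) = k*(k + 1)*(k - 2)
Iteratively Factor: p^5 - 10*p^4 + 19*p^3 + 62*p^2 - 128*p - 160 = (p - 4)*(p^4 - 6*p^3 - 5*p^2 + 42*p + 40) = (p - 4)*(p + 1)*(p^3 - 7*p^2 + 2*p + 40) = (p - 5)*(p - 4)*(p + 1)*(p^2 - 2*p - 8) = (p - 5)*(p - 4)*(p + 1)*(p + 2)*(p - 4)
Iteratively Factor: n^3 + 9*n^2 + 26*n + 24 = (n + 3)*(n^2 + 6*n + 8) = (n + 2)*(n + 3)*(n + 4)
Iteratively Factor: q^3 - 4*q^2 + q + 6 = (q - 3)*(q^2 - q - 2) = (q - 3)*(q - 2)*(q + 1)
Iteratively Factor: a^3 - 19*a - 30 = (a + 3)*(a^2 - 3*a - 10) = (a + 2)*(a + 3)*(a - 5)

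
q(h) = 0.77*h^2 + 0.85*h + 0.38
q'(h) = 1.54*h + 0.85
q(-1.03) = 0.32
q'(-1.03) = -0.74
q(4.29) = 18.20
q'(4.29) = 7.46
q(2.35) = 6.63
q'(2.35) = 4.47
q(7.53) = 50.44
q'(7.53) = 12.45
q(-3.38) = 6.30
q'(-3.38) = -4.36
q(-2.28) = 2.44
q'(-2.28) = -2.66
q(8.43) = 62.27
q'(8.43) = 13.83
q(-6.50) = 27.39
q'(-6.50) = -9.16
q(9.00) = 70.40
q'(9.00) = 14.71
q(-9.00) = 55.10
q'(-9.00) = -13.01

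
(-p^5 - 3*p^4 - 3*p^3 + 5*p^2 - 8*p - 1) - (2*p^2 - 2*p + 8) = -p^5 - 3*p^4 - 3*p^3 + 3*p^2 - 6*p - 9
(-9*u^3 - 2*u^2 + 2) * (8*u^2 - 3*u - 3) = -72*u^5 + 11*u^4 + 33*u^3 + 22*u^2 - 6*u - 6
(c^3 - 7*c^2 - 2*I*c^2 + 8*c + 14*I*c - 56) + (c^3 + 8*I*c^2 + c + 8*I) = 2*c^3 - 7*c^2 + 6*I*c^2 + 9*c + 14*I*c - 56 + 8*I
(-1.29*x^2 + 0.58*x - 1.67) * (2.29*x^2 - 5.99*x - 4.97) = -2.9541*x^4 + 9.0553*x^3 - 0.8872*x^2 + 7.1207*x + 8.2999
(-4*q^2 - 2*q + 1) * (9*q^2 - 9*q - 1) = -36*q^4 + 18*q^3 + 31*q^2 - 7*q - 1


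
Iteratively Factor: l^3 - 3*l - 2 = (l - 2)*(l^2 + 2*l + 1) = (l - 2)*(l + 1)*(l + 1)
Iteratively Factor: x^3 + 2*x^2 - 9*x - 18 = (x - 3)*(x^2 + 5*x + 6) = (x - 3)*(x + 3)*(x + 2)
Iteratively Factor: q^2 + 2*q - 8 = (q - 2)*(q + 4)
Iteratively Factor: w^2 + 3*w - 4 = (w + 4)*(w - 1)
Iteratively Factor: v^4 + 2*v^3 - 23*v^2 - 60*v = (v)*(v^3 + 2*v^2 - 23*v - 60) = v*(v - 5)*(v^2 + 7*v + 12) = v*(v - 5)*(v + 3)*(v + 4)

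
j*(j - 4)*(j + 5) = j^3 + j^2 - 20*j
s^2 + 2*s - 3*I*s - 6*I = (s + 2)*(s - 3*I)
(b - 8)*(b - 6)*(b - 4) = b^3 - 18*b^2 + 104*b - 192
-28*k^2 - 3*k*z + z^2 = (-7*k + z)*(4*k + z)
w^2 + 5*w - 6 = (w - 1)*(w + 6)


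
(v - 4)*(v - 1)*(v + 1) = v^3 - 4*v^2 - v + 4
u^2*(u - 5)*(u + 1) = u^4 - 4*u^3 - 5*u^2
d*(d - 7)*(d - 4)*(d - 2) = d^4 - 13*d^3 + 50*d^2 - 56*d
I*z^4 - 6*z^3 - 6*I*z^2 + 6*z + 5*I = (z + 1)*(z + I)*(z + 5*I)*(I*z - I)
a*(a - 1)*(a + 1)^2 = a^4 + a^3 - a^2 - a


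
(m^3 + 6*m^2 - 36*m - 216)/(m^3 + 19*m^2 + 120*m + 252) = (m - 6)/(m + 7)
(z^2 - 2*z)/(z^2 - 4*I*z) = (z - 2)/(z - 4*I)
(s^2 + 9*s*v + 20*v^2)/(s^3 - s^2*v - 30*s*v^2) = (s + 4*v)/(s*(s - 6*v))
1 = 1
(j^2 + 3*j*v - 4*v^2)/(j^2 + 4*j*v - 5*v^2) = (j + 4*v)/(j + 5*v)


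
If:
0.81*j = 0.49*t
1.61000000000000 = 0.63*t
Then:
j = 1.55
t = 2.56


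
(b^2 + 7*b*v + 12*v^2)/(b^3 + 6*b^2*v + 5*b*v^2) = (b^2 + 7*b*v + 12*v^2)/(b*(b^2 + 6*b*v + 5*v^2))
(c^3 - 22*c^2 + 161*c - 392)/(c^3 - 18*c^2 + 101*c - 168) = (c - 7)/(c - 3)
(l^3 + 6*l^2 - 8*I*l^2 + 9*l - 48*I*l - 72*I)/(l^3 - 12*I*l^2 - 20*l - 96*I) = (l^2 + 6*l + 9)/(l^2 - 4*I*l + 12)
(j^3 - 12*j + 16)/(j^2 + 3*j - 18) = (j^3 - 12*j + 16)/(j^2 + 3*j - 18)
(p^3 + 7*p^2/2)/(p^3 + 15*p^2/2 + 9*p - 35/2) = p^2/(p^2 + 4*p - 5)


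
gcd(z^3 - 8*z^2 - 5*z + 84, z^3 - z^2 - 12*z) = z^2 - z - 12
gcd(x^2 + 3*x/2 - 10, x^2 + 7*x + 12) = x + 4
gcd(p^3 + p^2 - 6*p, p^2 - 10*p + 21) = 1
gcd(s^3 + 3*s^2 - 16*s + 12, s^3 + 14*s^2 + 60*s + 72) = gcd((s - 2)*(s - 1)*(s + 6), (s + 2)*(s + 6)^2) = s + 6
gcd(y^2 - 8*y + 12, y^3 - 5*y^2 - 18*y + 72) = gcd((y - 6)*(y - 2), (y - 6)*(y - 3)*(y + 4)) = y - 6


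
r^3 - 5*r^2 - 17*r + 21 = (r - 7)*(r - 1)*(r + 3)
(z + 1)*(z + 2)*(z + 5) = z^3 + 8*z^2 + 17*z + 10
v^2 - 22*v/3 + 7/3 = (v - 7)*(v - 1/3)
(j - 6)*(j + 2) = j^2 - 4*j - 12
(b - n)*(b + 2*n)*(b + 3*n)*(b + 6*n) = b^4 + 10*b^3*n + 25*b^2*n^2 - 36*n^4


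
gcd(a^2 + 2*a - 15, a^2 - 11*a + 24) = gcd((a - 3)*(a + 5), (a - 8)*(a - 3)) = a - 3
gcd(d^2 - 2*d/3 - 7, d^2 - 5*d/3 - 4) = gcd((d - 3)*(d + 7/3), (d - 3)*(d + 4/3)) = d - 3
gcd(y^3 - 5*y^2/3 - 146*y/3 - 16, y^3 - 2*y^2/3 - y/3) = y + 1/3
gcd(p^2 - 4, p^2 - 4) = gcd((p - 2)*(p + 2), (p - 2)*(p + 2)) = p^2 - 4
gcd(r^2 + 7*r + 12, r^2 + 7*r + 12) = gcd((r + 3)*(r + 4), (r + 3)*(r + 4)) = r^2 + 7*r + 12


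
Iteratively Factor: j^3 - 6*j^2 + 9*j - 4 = (j - 1)*(j^2 - 5*j + 4) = (j - 1)^2*(j - 4)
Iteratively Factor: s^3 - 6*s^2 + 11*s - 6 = (s - 1)*(s^2 - 5*s + 6) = (s - 3)*(s - 1)*(s - 2)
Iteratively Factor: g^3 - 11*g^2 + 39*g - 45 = (g - 5)*(g^2 - 6*g + 9) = (g - 5)*(g - 3)*(g - 3)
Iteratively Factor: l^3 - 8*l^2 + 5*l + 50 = (l + 2)*(l^2 - 10*l + 25) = (l - 5)*(l + 2)*(l - 5)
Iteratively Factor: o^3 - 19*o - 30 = (o + 2)*(o^2 - 2*o - 15) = (o + 2)*(o + 3)*(o - 5)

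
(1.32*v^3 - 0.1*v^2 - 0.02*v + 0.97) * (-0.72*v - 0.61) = -0.9504*v^4 - 0.7332*v^3 + 0.0754*v^2 - 0.6862*v - 0.5917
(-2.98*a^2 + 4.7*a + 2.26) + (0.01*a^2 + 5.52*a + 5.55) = -2.97*a^2 + 10.22*a + 7.81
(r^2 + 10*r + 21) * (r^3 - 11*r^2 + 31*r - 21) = r^5 - r^4 - 58*r^3 + 58*r^2 + 441*r - 441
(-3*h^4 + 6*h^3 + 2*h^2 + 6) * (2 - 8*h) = 24*h^5 - 54*h^4 - 4*h^3 + 4*h^2 - 48*h + 12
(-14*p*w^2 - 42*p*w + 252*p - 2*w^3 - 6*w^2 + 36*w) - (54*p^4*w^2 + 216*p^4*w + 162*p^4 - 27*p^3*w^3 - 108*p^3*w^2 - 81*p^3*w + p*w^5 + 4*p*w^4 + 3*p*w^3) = -54*p^4*w^2 - 216*p^4*w - 162*p^4 + 27*p^3*w^3 + 108*p^3*w^2 + 81*p^3*w - p*w^5 - 4*p*w^4 - 3*p*w^3 - 14*p*w^2 - 42*p*w + 252*p - 2*w^3 - 6*w^2 + 36*w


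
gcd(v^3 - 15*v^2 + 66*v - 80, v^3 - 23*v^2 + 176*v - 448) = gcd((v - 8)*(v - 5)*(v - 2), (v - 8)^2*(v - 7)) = v - 8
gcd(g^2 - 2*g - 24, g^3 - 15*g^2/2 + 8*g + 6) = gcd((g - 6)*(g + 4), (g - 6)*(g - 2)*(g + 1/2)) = g - 6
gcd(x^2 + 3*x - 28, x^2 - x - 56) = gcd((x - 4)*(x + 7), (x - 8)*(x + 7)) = x + 7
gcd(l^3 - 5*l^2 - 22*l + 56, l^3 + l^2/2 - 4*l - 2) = l - 2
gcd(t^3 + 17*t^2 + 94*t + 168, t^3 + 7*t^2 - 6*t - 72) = t^2 + 10*t + 24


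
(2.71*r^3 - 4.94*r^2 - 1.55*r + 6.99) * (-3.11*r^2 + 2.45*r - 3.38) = -8.4281*r^5 + 22.0029*r^4 - 16.4423*r^3 - 8.8392*r^2 + 22.3645*r - 23.6262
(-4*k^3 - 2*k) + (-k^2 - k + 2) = -4*k^3 - k^2 - 3*k + 2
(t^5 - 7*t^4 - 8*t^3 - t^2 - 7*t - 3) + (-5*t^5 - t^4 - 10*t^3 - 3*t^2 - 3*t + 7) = -4*t^5 - 8*t^4 - 18*t^3 - 4*t^2 - 10*t + 4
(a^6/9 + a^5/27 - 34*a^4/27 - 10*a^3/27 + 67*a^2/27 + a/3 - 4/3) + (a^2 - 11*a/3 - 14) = a^6/9 + a^5/27 - 34*a^4/27 - 10*a^3/27 + 94*a^2/27 - 10*a/3 - 46/3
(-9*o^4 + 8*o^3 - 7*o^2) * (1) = -9*o^4 + 8*o^3 - 7*o^2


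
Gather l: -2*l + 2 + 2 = 4 - 2*l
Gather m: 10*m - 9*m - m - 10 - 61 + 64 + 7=0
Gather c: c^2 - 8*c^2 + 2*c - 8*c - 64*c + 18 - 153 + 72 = -7*c^2 - 70*c - 63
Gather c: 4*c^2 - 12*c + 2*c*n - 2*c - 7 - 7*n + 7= 4*c^2 + c*(2*n - 14) - 7*n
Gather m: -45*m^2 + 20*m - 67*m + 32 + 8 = -45*m^2 - 47*m + 40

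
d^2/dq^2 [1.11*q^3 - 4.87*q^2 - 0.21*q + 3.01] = 6.66*q - 9.74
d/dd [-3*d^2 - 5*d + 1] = -6*d - 5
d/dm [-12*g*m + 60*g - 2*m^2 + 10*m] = -12*g - 4*m + 10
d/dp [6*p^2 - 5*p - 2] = 12*p - 5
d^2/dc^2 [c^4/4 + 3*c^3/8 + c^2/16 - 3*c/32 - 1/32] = 3*c^2 + 9*c/4 + 1/8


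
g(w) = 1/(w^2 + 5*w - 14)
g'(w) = (-2*w - 5)/(w^2 + 5*w - 14)^2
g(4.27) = 0.04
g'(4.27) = -0.02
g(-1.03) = -0.06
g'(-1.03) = -0.01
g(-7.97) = 0.10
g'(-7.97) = 0.12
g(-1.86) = -0.05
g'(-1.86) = -0.00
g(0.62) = -0.10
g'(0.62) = -0.06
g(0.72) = -0.10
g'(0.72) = -0.07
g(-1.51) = -0.05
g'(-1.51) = -0.01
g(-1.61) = -0.05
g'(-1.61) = -0.00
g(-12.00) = 0.01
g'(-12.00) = 0.00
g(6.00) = 0.02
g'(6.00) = -0.00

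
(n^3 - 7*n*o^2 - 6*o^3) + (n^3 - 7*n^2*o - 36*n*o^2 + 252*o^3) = 2*n^3 - 7*n^2*o - 43*n*o^2 + 246*o^3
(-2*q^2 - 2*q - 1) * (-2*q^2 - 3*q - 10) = 4*q^4 + 10*q^3 + 28*q^2 + 23*q + 10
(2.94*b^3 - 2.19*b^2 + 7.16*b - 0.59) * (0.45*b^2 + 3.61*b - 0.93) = 1.323*b^5 + 9.6279*b^4 - 7.4181*b^3 + 27.6188*b^2 - 8.7887*b + 0.5487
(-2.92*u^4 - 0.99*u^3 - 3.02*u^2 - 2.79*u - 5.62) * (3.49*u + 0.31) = -10.1908*u^5 - 4.3603*u^4 - 10.8467*u^3 - 10.6733*u^2 - 20.4787*u - 1.7422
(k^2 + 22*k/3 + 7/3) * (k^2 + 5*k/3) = k^4 + 9*k^3 + 131*k^2/9 + 35*k/9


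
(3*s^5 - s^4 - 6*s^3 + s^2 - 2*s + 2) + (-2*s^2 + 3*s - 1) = 3*s^5 - s^4 - 6*s^3 - s^2 + s + 1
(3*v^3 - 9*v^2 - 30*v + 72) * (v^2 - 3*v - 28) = 3*v^5 - 18*v^4 - 87*v^3 + 414*v^2 + 624*v - 2016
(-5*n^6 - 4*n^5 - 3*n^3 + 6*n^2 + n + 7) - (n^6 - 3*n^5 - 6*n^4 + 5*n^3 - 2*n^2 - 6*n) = -6*n^6 - n^5 + 6*n^4 - 8*n^3 + 8*n^2 + 7*n + 7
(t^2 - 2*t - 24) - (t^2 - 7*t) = 5*t - 24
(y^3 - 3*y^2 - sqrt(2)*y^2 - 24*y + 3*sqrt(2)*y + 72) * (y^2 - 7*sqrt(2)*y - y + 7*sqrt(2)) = y^5 - 8*sqrt(2)*y^4 - 4*y^4 - 7*y^3 + 32*sqrt(2)*y^3 + 40*y^2 + 144*sqrt(2)*y^2 - 672*sqrt(2)*y - 30*y + 504*sqrt(2)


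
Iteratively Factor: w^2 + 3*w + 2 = (w + 2)*(w + 1)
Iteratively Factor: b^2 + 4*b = (b + 4)*(b)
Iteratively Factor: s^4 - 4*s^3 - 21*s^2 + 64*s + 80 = (s + 4)*(s^3 - 8*s^2 + 11*s + 20) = (s - 5)*(s + 4)*(s^2 - 3*s - 4) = (s - 5)*(s - 4)*(s + 4)*(s + 1)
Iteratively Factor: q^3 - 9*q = (q - 3)*(q^2 + 3*q) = (q - 3)*(q + 3)*(q)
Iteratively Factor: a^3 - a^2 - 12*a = (a + 3)*(a^2 - 4*a) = a*(a + 3)*(a - 4)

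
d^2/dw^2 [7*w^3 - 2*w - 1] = 42*w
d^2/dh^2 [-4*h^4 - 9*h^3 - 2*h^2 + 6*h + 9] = -48*h^2 - 54*h - 4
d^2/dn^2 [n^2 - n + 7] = 2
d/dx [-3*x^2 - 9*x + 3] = -6*x - 9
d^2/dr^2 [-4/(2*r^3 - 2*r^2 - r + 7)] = 8*(2*(3*r - 1)*(2*r^3 - 2*r^2 - r + 7) - (-6*r^2 + 4*r + 1)^2)/(2*r^3 - 2*r^2 - r + 7)^3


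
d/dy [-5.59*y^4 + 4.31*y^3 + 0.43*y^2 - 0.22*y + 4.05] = -22.36*y^3 + 12.93*y^2 + 0.86*y - 0.22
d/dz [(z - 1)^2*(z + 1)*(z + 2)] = 4*z^3 + 3*z^2 - 6*z - 1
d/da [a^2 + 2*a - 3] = 2*a + 2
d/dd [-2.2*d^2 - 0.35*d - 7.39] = -4.4*d - 0.35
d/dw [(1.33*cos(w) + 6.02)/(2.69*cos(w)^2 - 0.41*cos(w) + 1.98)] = (3.5777*cos(w)^2 + 32.3876*cos(w) - 5.1016)*sin(w)/(7.2361*cos(w)^4 - 2.2058*cos(w)^3 + 10.8205*cos(w)^2 - 1.6236*cos(w) + 3.9204)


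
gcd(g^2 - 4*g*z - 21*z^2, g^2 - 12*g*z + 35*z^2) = -g + 7*z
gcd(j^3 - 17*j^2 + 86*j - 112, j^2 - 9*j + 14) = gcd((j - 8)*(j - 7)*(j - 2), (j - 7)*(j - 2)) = j^2 - 9*j + 14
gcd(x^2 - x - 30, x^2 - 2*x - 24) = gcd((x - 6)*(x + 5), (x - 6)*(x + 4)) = x - 6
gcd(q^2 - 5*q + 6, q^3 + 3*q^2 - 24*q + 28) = q - 2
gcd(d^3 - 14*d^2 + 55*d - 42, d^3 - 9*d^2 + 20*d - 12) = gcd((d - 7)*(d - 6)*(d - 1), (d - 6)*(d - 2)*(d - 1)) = d^2 - 7*d + 6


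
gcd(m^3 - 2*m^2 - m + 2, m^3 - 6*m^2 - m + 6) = m^2 - 1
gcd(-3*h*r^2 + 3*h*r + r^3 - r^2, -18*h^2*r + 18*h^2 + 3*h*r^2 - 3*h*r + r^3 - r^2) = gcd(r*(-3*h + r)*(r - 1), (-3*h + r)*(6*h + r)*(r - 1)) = -3*h*r + 3*h + r^2 - r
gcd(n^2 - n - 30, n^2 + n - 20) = n + 5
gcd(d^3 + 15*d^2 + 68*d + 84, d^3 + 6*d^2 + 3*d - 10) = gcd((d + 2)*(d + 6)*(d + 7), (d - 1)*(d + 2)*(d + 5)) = d + 2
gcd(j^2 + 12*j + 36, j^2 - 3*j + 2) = 1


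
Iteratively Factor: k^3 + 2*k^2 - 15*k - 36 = (k + 3)*(k^2 - k - 12) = (k - 4)*(k + 3)*(k + 3)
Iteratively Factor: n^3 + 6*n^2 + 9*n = (n)*(n^2 + 6*n + 9) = n*(n + 3)*(n + 3)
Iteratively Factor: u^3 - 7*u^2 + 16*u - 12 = (u - 2)*(u^2 - 5*u + 6) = (u - 2)^2*(u - 3)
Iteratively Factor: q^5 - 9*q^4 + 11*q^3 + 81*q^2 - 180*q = (q + 3)*(q^4 - 12*q^3 + 47*q^2 - 60*q) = q*(q + 3)*(q^3 - 12*q^2 + 47*q - 60) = q*(q - 4)*(q + 3)*(q^2 - 8*q + 15) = q*(q - 4)*(q - 3)*(q + 3)*(q - 5)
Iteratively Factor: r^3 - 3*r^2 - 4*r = (r - 4)*(r^2 + r) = (r - 4)*(r + 1)*(r)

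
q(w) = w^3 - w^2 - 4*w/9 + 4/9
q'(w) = 3*w^2 - 2*w - 4/9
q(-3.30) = -44.92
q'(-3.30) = 38.83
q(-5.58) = -201.95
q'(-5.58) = 104.12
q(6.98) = 288.69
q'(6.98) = 131.76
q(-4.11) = -84.05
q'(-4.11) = 58.45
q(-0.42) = 0.38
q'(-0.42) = 0.92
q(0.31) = 0.24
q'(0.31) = -0.78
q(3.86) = 41.34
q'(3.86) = 36.53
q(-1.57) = -5.19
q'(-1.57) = 10.09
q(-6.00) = -248.89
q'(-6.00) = 119.56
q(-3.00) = -34.22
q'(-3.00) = 32.56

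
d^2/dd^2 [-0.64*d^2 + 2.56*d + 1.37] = -1.28000000000000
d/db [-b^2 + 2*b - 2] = 2 - 2*b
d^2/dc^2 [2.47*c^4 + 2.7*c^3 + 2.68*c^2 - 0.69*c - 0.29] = 29.64*c^2 + 16.2*c + 5.36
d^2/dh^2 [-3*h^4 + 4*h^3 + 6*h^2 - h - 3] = -36*h^2 + 24*h + 12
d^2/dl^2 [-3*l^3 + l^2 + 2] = 2 - 18*l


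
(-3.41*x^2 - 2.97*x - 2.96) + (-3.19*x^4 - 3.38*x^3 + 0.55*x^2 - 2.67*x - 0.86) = -3.19*x^4 - 3.38*x^3 - 2.86*x^2 - 5.64*x - 3.82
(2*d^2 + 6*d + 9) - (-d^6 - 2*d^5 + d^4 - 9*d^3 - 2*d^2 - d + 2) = d^6 + 2*d^5 - d^4 + 9*d^3 + 4*d^2 + 7*d + 7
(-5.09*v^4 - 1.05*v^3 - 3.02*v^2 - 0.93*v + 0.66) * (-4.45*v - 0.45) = 22.6505*v^5 + 6.963*v^4 + 13.9115*v^3 + 5.4975*v^2 - 2.5185*v - 0.297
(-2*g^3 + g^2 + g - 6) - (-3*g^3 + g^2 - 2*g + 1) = g^3 + 3*g - 7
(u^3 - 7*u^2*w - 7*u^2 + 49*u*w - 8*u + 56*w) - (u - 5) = u^3 - 7*u^2*w - 7*u^2 + 49*u*w - 9*u + 56*w + 5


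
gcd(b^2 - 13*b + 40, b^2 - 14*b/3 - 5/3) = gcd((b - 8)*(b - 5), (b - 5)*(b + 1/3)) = b - 5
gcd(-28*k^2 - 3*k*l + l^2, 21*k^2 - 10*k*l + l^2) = 7*k - l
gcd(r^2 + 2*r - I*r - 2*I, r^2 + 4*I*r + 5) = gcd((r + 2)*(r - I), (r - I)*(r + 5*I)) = r - I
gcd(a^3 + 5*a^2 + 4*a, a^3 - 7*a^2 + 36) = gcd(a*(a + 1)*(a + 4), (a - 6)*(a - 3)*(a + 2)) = 1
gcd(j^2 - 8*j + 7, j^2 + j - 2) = j - 1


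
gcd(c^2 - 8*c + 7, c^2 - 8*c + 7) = c^2 - 8*c + 7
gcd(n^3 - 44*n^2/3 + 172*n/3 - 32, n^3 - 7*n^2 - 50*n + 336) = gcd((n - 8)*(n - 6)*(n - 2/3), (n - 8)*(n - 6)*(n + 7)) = n^2 - 14*n + 48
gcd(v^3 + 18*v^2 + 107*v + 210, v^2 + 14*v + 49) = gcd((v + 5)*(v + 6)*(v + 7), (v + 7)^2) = v + 7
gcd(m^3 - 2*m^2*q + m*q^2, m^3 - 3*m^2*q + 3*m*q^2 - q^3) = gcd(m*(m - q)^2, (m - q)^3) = m^2 - 2*m*q + q^2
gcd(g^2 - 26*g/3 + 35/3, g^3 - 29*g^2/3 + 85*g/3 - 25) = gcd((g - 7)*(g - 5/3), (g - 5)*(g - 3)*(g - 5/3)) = g - 5/3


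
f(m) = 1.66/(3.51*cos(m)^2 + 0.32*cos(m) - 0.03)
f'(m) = 1.66*(7.02*sin(m)*cos(m) + 0.32*sin(m))/(3.51*cos(m)^2 + 0.32*cos(m) - 0.03)^2 = (11.6532*cos(m) + 0.5312)*sin(m)/(3.51*cos(m)^2 + 0.32*cos(m) - 0.03)^2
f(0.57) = 0.61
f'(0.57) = 0.75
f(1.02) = 1.51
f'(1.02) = 4.68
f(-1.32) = 6.25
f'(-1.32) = -47.01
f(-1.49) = 88.82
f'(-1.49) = -4199.23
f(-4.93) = 8.19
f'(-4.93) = 72.42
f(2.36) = 1.10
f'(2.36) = -2.39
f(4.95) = 6.92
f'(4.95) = -55.34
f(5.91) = 0.50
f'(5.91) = -0.38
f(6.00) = 0.47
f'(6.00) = -0.27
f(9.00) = 0.64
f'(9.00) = -0.62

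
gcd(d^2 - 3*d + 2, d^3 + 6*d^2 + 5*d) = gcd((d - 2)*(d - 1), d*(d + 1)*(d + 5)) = 1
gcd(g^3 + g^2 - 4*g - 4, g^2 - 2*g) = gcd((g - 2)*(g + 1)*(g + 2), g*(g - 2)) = g - 2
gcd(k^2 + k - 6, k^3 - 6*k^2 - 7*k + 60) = k + 3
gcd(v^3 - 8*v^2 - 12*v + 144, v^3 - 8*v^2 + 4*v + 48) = v - 6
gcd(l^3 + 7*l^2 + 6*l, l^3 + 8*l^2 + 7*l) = l^2 + l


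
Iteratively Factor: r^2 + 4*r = (r + 4)*(r)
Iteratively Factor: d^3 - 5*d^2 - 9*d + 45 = (d + 3)*(d^2 - 8*d + 15) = (d - 3)*(d + 3)*(d - 5)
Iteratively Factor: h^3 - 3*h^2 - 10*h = (h - 5)*(h^2 + 2*h) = h*(h - 5)*(h + 2)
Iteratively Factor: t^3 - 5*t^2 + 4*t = (t - 4)*(t^2 - t) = t*(t - 4)*(t - 1)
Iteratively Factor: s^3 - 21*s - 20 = (s - 5)*(s^2 + 5*s + 4) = (s - 5)*(s + 4)*(s + 1)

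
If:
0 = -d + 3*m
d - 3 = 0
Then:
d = 3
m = 1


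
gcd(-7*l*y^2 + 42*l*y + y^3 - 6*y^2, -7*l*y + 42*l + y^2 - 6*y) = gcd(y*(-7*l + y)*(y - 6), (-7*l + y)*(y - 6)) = -7*l*y + 42*l + y^2 - 6*y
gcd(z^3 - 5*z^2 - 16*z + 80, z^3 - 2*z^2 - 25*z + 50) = z - 5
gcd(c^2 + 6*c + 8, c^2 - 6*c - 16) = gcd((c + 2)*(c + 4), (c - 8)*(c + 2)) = c + 2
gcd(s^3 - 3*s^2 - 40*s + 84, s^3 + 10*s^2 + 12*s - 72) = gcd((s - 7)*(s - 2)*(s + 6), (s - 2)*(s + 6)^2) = s^2 + 4*s - 12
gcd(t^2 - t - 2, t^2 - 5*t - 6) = t + 1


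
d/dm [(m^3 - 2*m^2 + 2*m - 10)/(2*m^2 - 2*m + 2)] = (m^4 - 2*m^3 + 3*m^2 + 16*m - 8)/(2*(m^4 - 2*m^3 + 3*m^2 - 2*m + 1))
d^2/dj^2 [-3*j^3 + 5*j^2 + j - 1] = 10 - 18*j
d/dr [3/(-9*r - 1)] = 27/(9*r + 1)^2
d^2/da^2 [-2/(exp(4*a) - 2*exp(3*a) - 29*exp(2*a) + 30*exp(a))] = 4*((exp(3*a) - 2*exp(2*a) - 29*exp(a) + 30)*(8*exp(3*a) - 9*exp(2*a) - 58*exp(a) + 15) - 4*(2*exp(3*a) - 3*exp(2*a) - 29*exp(a) + 15)^2)*exp(-a)/(exp(3*a) - 2*exp(2*a) - 29*exp(a) + 30)^3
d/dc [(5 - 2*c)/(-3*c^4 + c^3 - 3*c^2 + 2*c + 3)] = (6*c^4 - 2*c^3 + 6*c^2 - 4*c - (2*c - 5)*(12*c^3 - 3*c^2 + 6*c - 2) - 6)/(-3*c^4 + c^3 - 3*c^2 + 2*c + 3)^2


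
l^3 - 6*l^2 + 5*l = l*(l - 5)*(l - 1)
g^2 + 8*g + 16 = (g + 4)^2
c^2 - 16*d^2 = (c - 4*d)*(c + 4*d)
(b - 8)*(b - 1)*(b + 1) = b^3 - 8*b^2 - b + 8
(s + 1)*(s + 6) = s^2 + 7*s + 6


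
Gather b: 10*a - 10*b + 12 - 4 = 10*a - 10*b + 8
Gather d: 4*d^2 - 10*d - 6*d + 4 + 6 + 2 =4*d^2 - 16*d + 12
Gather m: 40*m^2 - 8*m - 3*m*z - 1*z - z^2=40*m^2 + m*(-3*z - 8) - z^2 - z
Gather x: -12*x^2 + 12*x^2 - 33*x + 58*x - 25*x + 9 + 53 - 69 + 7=0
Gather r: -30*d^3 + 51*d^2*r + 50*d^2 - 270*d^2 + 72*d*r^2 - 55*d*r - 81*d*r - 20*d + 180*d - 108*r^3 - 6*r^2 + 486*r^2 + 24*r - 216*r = -30*d^3 - 220*d^2 + 160*d - 108*r^3 + r^2*(72*d + 480) + r*(51*d^2 - 136*d - 192)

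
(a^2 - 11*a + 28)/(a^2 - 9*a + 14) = (a - 4)/(a - 2)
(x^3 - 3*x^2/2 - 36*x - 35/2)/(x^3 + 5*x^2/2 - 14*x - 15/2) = (x - 7)/(x - 3)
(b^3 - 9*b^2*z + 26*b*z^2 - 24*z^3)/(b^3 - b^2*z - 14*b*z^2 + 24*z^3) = (b - 4*z)/(b + 4*z)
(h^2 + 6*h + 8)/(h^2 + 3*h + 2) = (h + 4)/(h + 1)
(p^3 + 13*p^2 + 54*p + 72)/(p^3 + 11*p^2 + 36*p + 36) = (p + 4)/(p + 2)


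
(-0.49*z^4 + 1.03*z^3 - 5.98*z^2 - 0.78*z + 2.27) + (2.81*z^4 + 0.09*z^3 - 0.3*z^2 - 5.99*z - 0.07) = 2.32*z^4 + 1.12*z^3 - 6.28*z^2 - 6.77*z + 2.2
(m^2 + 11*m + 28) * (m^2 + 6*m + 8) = m^4 + 17*m^3 + 102*m^2 + 256*m + 224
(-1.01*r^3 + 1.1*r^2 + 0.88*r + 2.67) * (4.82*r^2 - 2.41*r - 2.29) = -4.8682*r^5 + 7.7361*r^4 + 3.9035*r^3 + 8.2296*r^2 - 8.4499*r - 6.1143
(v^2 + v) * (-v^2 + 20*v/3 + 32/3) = -v^4 + 17*v^3/3 + 52*v^2/3 + 32*v/3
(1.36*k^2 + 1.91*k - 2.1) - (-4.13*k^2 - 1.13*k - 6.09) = 5.49*k^2 + 3.04*k + 3.99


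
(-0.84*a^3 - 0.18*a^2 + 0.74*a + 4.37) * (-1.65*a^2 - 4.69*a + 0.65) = 1.386*a^5 + 4.2366*a^4 - 0.9228*a^3 - 10.7981*a^2 - 20.0143*a + 2.8405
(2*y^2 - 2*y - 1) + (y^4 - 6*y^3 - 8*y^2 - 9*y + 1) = y^4 - 6*y^3 - 6*y^2 - 11*y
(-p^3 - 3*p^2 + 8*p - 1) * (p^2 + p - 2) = -p^5 - 4*p^4 + 7*p^3 + 13*p^2 - 17*p + 2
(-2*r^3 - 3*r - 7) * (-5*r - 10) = 10*r^4 + 20*r^3 + 15*r^2 + 65*r + 70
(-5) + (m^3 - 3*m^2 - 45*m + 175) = m^3 - 3*m^2 - 45*m + 170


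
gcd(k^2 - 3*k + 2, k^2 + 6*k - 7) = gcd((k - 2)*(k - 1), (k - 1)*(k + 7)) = k - 1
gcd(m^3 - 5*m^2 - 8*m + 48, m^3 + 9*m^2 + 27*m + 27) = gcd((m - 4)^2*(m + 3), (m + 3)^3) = m + 3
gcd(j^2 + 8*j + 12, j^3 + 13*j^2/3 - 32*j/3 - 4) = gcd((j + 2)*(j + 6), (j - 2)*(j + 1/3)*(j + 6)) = j + 6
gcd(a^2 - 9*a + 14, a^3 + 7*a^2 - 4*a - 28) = a - 2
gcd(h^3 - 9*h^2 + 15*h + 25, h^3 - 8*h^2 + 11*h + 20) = h^2 - 4*h - 5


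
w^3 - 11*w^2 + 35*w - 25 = (w - 5)^2*(w - 1)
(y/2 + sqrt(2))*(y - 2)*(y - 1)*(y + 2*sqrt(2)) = y^4/2 - 3*y^3/2 + 2*sqrt(2)*y^3 - 6*sqrt(2)*y^2 + 5*y^2 - 12*y + 4*sqrt(2)*y + 8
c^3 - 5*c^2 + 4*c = c*(c - 4)*(c - 1)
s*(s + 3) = s^2 + 3*s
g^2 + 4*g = g*(g + 4)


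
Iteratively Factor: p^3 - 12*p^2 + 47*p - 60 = (p - 5)*(p^2 - 7*p + 12) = (p - 5)*(p - 3)*(p - 4)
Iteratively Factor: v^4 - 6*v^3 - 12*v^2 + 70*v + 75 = (v - 5)*(v^3 - v^2 - 17*v - 15) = (v - 5)*(v + 1)*(v^2 - 2*v - 15) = (v - 5)^2*(v + 1)*(v + 3)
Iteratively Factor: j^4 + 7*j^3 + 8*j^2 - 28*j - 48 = (j + 2)*(j^3 + 5*j^2 - 2*j - 24) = (j - 2)*(j + 2)*(j^2 + 7*j + 12) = (j - 2)*(j + 2)*(j + 3)*(j + 4)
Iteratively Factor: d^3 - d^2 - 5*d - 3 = (d + 1)*(d^2 - 2*d - 3) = (d + 1)^2*(d - 3)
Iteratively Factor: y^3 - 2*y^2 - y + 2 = (y - 2)*(y^2 - 1) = (y - 2)*(y + 1)*(y - 1)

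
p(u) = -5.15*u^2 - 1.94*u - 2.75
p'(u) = -10.3*u - 1.94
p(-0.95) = -5.55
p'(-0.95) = 7.84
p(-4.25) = -87.53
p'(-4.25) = 41.84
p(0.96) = -9.36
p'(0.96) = -11.83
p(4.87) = -134.34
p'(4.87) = -52.10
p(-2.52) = -30.57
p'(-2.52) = 24.02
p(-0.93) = -5.40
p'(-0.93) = 7.64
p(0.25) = -3.56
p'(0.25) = -4.52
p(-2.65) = -33.77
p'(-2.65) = 25.36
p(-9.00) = -402.44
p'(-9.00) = 90.76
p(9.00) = -437.36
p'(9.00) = -94.64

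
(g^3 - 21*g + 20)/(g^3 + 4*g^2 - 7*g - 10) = (g^2 - 5*g + 4)/(g^2 - g - 2)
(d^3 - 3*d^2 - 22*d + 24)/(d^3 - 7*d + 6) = (d^2 - 2*d - 24)/(d^2 + d - 6)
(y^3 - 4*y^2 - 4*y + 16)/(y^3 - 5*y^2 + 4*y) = (y^2 - 4)/(y*(y - 1))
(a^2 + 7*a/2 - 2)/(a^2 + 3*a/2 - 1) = (a + 4)/(a + 2)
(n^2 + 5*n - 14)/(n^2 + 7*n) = (n - 2)/n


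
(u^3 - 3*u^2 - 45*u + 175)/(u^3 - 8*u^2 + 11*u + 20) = (u^2 + 2*u - 35)/(u^2 - 3*u - 4)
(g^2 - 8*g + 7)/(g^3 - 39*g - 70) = (g - 1)/(g^2 + 7*g + 10)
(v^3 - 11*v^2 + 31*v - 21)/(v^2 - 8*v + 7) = v - 3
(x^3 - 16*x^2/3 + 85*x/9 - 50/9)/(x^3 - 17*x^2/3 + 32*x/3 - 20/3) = (x - 5/3)/(x - 2)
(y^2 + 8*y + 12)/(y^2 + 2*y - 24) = (y + 2)/(y - 4)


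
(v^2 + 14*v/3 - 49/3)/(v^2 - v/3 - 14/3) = (v + 7)/(v + 2)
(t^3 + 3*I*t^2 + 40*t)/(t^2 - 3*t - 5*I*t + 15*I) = t*(t + 8*I)/(t - 3)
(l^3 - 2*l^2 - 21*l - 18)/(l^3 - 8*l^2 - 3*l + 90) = (l + 1)/(l - 5)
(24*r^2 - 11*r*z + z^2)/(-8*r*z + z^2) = (-3*r + z)/z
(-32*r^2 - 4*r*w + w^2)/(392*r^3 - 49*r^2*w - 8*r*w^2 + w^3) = (-4*r - w)/(49*r^2 - w^2)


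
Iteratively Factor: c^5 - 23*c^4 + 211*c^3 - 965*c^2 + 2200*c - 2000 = (c - 4)*(c^4 - 19*c^3 + 135*c^2 - 425*c + 500) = (c - 5)*(c - 4)*(c^3 - 14*c^2 + 65*c - 100) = (c - 5)^2*(c - 4)*(c^2 - 9*c + 20) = (c - 5)^2*(c - 4)^2*(c - 5)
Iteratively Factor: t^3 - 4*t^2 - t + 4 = (t - 1)*(t^2 - 3*t - 4) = (t - 1)*(t + 1)*(t - 4)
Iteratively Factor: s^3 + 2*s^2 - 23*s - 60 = (s - 5)*(s^2 + 7*s + 12) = (s - 5)*(s + 4)*(s + 3)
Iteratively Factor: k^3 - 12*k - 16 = (k + 2)*(k^2 - 2*k - 8) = (k - 4)*(k + 2)*(k + 2)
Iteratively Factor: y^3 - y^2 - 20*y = (y + 4)*(y^2 - 5*y) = y*(y + 4)*(y - 5)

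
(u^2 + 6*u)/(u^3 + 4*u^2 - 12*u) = 1/(u - 2)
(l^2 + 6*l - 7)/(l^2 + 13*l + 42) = (l - 1)/(l + 6)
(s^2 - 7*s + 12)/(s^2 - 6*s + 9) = (s - 4)/(s - 3)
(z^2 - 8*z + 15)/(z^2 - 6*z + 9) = (z - 5)/(z - 3)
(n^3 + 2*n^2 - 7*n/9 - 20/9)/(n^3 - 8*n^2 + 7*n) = (n^2 + 3*n + 20/9)/(n*(n - 7))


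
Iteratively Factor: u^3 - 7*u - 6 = (u - 3)*(u^2 + 3*u + 2) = (u - 3)*(u + 2)*(u + 1)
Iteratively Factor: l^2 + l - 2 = (l - 1)*(l + 2)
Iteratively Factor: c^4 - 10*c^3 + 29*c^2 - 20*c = (c - 1)*(c^3 - 9*c^2 + 20*c) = (c - 5)*(c - 1)*(c^2 - 4*c) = c*(c - 5)*(c - 1)*(c - 4)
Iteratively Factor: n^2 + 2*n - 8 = (n + 4)*(n - 2)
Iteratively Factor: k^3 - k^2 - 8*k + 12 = (k - 2)*(k^2 + k - 6) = (k - 2)^2*(k + 3)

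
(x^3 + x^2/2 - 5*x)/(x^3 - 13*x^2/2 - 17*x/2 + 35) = x/(x - 7)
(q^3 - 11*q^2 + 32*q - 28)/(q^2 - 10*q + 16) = (q^2 - 9*q + 14)/(q - 8)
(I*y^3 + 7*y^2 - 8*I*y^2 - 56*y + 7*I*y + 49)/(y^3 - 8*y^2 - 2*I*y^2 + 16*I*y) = (I*y^3 + y^2*(7 - 8*I) + 7*y*(-8 + I) + 49)/(y*(y^2 - 2*y*(4 + I) + 16*I))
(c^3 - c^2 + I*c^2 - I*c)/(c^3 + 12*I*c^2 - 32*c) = (c^2 - c + I*c - I)/(c^2 + 12*I*c - 32)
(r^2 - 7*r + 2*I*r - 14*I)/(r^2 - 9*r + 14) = (r + 2*I)/(r - 2)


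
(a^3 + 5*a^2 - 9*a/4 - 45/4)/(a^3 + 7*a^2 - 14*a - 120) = (a^2 - 9/4)/(a^2 + 2*a - 24)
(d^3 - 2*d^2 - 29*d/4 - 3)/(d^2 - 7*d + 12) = (d^2 + 2*d + 3/4)/(d - 3)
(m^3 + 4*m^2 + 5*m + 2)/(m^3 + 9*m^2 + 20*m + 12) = (m + 1)/(m + 6)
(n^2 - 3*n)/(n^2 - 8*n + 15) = n/(n - 5)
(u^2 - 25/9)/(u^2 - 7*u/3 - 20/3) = (u - 5/3)/(u - 4)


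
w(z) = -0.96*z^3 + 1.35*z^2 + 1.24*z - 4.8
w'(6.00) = -86.24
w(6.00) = -156.12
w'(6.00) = -86.24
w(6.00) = -156.12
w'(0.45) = 1.87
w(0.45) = -4.06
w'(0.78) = 1.59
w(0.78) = -3.47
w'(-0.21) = 0.55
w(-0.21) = -4.99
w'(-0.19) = 0.62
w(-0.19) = -4.98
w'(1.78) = -3.08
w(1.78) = -3.73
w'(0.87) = 1.41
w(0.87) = -3.33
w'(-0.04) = 1.13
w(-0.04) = -4.85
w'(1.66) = -2.21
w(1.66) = -3.41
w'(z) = -2.88*z^2 + 2.7*z + 1.24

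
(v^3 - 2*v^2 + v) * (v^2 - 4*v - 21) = v^5 - 6*v^4 - 12*v^3 + 38*v^2 - 21*v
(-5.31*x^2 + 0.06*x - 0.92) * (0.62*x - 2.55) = -3.2922*x^3 + 13.5777*x^2 - 0.7234*x + 2.346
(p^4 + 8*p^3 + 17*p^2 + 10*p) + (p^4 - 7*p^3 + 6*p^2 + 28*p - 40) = 2*p^4 + p^3 + 23*p^2 + 38*p - 40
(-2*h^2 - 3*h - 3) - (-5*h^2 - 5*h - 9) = 3*h^2 + 2*h + 6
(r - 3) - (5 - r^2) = r^2 + r - 8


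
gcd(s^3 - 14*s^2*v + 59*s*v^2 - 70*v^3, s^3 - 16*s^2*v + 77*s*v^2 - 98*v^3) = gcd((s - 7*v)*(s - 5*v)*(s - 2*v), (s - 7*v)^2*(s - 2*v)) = s^2 - 9*s*v + 14*v^2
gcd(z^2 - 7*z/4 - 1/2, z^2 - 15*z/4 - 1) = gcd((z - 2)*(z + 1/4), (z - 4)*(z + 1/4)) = z + 1/4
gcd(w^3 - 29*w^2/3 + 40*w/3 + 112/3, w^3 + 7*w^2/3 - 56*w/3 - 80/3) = w^2 - 8*w/3 - 16/3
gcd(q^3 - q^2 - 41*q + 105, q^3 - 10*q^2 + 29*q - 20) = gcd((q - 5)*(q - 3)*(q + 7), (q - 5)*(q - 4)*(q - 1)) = q - 5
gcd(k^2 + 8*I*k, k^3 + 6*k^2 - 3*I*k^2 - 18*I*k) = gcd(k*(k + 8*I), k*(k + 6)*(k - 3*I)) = k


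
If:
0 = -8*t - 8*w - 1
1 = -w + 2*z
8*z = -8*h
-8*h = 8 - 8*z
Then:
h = -1/2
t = -1/8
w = 0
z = 1/2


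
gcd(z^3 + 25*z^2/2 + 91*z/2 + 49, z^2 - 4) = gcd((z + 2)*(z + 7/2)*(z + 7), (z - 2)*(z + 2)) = z + 2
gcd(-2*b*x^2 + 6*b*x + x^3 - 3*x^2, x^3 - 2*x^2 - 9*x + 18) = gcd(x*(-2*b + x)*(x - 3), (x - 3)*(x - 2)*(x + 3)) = x - 3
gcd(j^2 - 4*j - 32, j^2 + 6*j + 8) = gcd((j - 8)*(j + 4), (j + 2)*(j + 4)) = j + 4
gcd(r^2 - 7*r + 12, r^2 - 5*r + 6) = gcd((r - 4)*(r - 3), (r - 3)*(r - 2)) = r - 3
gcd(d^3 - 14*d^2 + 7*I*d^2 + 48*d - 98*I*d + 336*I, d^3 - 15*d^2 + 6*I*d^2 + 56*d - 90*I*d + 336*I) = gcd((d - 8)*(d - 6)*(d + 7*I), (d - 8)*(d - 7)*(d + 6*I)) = d - 8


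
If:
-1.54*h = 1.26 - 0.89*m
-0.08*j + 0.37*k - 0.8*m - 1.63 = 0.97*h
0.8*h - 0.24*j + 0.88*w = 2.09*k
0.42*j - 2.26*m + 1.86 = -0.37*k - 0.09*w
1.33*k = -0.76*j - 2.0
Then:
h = -0.71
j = -5.64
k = 1.72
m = 0.18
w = 3.19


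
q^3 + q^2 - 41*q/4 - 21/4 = (q - 3)*(q + 1/2)*(q + 7/2)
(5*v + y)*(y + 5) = 5*v*y + 25*v + y^2 + 5*y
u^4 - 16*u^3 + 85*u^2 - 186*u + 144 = (u - 8)*(u - 3)^2*(u - 2)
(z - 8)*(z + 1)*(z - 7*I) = z^3 - 7*z^2 - 7*I*z^2 - 8*z + 49*I*z + 56*I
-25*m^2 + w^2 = (-5*m + w)*(5*m + w)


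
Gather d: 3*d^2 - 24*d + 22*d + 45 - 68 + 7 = 3*d^2 - 2*d - 16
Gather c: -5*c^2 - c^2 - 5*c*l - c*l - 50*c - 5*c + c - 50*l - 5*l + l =-6*c^2 + c*(-6*l - 54) - 54*l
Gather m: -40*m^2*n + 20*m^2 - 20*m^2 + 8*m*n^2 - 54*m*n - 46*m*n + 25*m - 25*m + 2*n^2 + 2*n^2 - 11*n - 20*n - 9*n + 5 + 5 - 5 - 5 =-40*m^2*n + m*(8*n^2 - 100*n) + 4*n^2 - 40*n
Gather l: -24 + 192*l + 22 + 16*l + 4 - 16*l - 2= 192*l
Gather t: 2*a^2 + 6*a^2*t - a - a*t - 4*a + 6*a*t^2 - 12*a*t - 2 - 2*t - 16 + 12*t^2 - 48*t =2*a^2 - 5*a + t^2*(6*a + 12) + t*(6*a^2 - 13*a - 50) - 18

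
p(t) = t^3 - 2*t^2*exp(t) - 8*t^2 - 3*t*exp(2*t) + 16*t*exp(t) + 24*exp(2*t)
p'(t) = -2*t^2*exp(t) + 3*t^2 - 6*t*exp(2*t) + 12*t*exp(t) - 16*t + 45*exp(2*t) + 16*exp(t)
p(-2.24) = -55.92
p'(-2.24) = 49.33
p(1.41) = 394.70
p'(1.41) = 714.98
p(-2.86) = -92.28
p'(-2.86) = 68.52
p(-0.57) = -0.09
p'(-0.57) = 30.39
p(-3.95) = -188.25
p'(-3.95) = 108.83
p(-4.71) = -283.03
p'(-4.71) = 141.15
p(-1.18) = -16.84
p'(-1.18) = 27.68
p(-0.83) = -7.44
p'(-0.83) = 26.88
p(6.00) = 986139.04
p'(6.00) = 1471259.98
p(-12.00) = -2880.00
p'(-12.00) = 624.00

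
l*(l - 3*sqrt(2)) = l^2 - 3*sqrt(2)*l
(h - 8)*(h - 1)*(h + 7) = h^3 - 2*h^2 - 55*h + 56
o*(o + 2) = o^2 + 2*o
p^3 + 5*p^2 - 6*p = p*(p - 1)*(p + 6)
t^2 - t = t*(t - 1)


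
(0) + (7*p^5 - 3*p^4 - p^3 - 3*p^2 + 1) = 7*p^5 - 3*p^4 - p^3 - 3*p^2 + 1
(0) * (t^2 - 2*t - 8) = 0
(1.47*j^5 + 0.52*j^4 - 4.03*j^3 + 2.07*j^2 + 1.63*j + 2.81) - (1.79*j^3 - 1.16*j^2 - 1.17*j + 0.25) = 1.47*j^5 + 0.52*j^4 - 5.82*j^3 + 3.23*j^2 + 2.8*j + 2.56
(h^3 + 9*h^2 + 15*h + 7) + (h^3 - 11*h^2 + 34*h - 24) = 2*h^3 - 2*h^2 + 49*h - 17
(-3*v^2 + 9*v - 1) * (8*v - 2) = -24*v^3 + 78*v^2 - 26*v + 2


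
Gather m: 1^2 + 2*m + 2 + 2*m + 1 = 4*m + 4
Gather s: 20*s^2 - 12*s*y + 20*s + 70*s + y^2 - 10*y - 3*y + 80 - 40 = 20*s^2 + s*(90 - 12*y) + y^2 - 13*y + 40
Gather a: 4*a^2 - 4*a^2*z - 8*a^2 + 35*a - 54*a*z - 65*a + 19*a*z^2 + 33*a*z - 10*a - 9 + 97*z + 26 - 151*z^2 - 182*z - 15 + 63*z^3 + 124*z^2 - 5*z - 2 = a^2*(-4*z - 4) + a*(19*z^2 - 21*z - 40) + 63*z^3 - 27*z^2 - 90*z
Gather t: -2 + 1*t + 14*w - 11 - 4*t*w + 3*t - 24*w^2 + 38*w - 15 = t*(4 - 4*w) - 24*w^2 + 52*w - 28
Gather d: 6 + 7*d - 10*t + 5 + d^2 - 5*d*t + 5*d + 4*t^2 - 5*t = d^2 + d*(12 - 5*t) + 4*t^2 - 15*t + 11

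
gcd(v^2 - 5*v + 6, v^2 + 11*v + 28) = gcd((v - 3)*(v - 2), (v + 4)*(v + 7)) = 1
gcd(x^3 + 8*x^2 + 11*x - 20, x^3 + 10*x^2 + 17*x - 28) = x^2 + 3*x - 4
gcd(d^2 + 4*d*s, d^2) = d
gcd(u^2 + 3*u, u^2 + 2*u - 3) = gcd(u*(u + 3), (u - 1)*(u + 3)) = u + 3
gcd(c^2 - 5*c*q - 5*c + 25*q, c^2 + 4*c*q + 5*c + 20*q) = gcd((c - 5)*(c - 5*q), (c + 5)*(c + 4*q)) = 1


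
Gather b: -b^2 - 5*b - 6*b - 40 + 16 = -b^2 - 11*b - 24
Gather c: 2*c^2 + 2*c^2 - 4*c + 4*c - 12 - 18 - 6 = 4*c^2 - 36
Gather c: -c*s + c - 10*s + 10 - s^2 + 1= c*(1 - s) - s^2 - 10*s + 11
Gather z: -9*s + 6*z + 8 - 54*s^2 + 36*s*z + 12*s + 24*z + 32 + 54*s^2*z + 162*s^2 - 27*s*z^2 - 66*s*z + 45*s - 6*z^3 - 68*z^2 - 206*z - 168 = 108*s^2 + 48*s - 6*z^3 + z^2*(-27*s - 68) + z*(54*s^2 - 30*s - 176) - 128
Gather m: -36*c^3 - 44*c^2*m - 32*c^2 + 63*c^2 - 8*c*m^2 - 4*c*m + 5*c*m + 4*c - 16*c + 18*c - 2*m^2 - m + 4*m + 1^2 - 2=-36*c^3 + 31*c^2 + 6*c + m^2*(-8*c - 2) + m*(-44*c^2 + c + 3) - 1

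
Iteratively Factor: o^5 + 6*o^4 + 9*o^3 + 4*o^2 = (o + 1)*(o^4 + 5*o^3 + 4*o^2) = o*(o + 1)*(o^3 + 5*o^2 + 4*o) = o*(o + 1)*(o + 4)*(o^2 + o) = o*(o + 1)^2*(o + 4)*(o)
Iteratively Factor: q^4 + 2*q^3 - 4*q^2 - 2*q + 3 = (q - 1)*(q^3 + 3*q^2 - q - 3) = (q - 1)*(q + 1)*(q^2 + 2*q - 3) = (q - 1)*(q + 1)*(q + 3)*(q - 1)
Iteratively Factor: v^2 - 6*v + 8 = (v - 4)*(v - 2)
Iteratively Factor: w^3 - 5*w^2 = (w - 5)*(w^2) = w*(w - 5)*(w)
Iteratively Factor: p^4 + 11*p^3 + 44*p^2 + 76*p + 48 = (p + 4)*(p^3 + 7*p^2 + 16*p + 12) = (p + 2)*(p + 4)*(p^2 + 5*p + 6) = (p + 2)^2*(p + 4)*(p + 3)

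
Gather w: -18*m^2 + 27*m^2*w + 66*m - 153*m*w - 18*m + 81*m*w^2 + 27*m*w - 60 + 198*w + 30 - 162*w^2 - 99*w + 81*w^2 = -18*m^2 + 48*m + w^2*(81*m - 81) + w*(27*m^2 - 126*m + 99) - 30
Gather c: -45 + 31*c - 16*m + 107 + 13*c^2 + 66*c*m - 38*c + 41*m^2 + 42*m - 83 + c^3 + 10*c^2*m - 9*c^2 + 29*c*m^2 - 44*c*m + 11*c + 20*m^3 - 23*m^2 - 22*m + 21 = c^3 + c^2*(10*m + 4) + c*(29*m^2 + 22*m + 4) + 20*m^3 + 18*m^2 + 4*m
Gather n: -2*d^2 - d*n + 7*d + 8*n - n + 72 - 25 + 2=-2*d^2 + 7*d + n*(7 - d) + 49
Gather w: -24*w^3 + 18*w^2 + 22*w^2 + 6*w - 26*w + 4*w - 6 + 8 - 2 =-24*w^3 + 40*w^2 - 16*w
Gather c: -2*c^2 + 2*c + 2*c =-2*c^2 + 4*c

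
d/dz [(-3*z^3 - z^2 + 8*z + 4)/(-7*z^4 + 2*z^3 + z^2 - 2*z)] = (-21*z^6 - 14*z^5 + 167*z^4 + 92*z^3 - 30*z^2 - 8*z + 8)/(z^2*(49*z^6 - 28*z^5 - 10*z^4 + 32*z^3 - 7*z^2 - 4*z + 4))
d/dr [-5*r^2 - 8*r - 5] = -10*r - 8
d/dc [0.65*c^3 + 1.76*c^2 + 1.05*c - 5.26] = 1.95*c^2 + 3.52*c + 1.05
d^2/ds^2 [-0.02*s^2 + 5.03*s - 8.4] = -0.0400000000000000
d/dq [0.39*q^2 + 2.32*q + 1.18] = 0.78*q + 2.32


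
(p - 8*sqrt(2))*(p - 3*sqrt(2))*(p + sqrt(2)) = p^3 - 10*sqrt(2)*p^2 + 26*p + 48*sqrt(2)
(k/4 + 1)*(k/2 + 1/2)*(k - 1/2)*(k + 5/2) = k^4/8 + 7*k^3/8 + 51*k^2/32 + 7*k/32 - 5/8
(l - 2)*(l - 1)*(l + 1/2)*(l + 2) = l^4 - l^3/2 - 9*l^2/2 + 2*l + 2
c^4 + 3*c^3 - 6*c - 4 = (c + 1)*(c + 2)*(c - sqrt(2))*(c + sqrt(2))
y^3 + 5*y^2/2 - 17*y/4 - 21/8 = (y - 3/2)*(y + 1/2)*(y + 7/2)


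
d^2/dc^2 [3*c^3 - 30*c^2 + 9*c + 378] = 18*c - 60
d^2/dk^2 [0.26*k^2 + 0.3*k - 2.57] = 0.520000000000000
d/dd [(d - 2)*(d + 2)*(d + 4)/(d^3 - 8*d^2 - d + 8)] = 6*(-2*d^4 + d^3 + 6*d^2 - 32*d - 8)/(d^6 - 16*d^5 + 62*d^4 + 32*d^3 - 127*d^2 - 16*d + 64)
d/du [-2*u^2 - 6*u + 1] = -4*u - 6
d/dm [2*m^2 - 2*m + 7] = 4*m - 2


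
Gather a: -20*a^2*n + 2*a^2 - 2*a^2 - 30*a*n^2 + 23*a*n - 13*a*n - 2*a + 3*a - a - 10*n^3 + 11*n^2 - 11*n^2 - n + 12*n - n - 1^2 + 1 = -20*a^2*n + a*(-30*n^2 + 10*n) - 10*n^3 + 10*n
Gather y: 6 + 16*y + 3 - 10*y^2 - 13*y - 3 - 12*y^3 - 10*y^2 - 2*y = -12*y^3 - 20*y^2 + y + 6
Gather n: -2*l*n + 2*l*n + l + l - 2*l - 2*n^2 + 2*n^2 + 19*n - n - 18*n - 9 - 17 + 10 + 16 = 0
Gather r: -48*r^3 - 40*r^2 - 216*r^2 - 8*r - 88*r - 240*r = -48*r^3 - 256*r^2 - 336*r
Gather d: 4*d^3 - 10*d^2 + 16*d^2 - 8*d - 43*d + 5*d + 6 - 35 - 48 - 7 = 4*d^3 + 6*d^2 - 46*d - 84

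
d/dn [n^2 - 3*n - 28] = 2*n - 3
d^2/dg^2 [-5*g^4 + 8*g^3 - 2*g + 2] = 12*g*(4 - 5*g)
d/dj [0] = 0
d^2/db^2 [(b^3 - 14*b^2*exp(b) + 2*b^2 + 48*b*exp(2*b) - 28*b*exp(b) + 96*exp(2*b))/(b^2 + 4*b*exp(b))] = (-18*b^6 + 264*b^5*exp(b) - 36*b^5 + 576*b^4*exp(2*b) + 48*b^4*exp(b) + 72*b^4 + 768*b^3*exp(3*b) + 1152*b^3*exp(2*b) - 816*b^3*exp(b) - 72*b^3 + 1536*b^2*exp(3*b) - 2304*b^2*exp(2*b) + 576*b^2*exp(b) - 3072*b*exp(3*b) + 2304*b*exp(2*b) + 3072*exp(3*b))*exp(b)/(b^3*(b^3 + 12*b^2*exp(b) + 48*b*exp(2*b) + 64*exp(3*b)))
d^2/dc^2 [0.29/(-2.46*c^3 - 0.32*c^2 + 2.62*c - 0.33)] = ((4.2804*c + 0.1856)*(2.46*c^3 + 0.32*c^2 - 2.62*c + 0.33) - 0.29*(7.38*c^2 + 0.64*c - 2.62)*(14.76*c^2 + 1.28*c - 5.24))/(2.46*c^3 + 0.32*c^2 - 2.62*c + 0.33)^3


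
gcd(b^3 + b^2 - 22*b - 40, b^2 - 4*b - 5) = b - 5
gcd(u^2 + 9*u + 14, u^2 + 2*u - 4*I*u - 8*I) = u + 2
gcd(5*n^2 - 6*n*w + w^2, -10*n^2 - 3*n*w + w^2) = -5*n + w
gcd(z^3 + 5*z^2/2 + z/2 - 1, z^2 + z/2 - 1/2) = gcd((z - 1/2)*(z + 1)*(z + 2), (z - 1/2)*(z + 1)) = z^2 + z/2 - 1/2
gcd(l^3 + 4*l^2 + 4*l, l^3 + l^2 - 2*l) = l^2 + 2*l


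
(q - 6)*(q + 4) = q^2 - 2*q - 24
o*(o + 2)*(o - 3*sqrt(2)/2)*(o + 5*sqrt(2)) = o^4 + 2*o^3 + 7*sqrt(2)*o^3/2 - 15*o^2 + 7*sqrt(2)*o^2 - 30*o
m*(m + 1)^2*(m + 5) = m^4 + 7*m^3 + 11*m^2 + 5*m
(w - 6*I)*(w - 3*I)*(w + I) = w^3 - 8*I*w^2 - 9*w - 18*I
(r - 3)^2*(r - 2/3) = r^3 - 20*r^2/3 + 13*r - 6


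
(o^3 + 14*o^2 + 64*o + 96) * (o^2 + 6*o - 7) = o^5 + 20*o^4 + 141*o^3 + 382*o^2 + 128*o - 672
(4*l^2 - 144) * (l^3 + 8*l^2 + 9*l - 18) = 4*l^5 + 32*l^4 - 108*l^3 - 1224*l^2 - 1296*l + 2592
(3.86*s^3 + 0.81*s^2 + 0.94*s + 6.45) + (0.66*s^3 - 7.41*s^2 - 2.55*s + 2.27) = 4.52*s^3 - 6.6*s^2 - 1.61*s + 8.72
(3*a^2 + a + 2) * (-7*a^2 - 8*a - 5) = -21*a^4 - 31*a^3 - 37*a^2 - 21*a - 10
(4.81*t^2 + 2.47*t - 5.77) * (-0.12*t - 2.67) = -0.5772*t^3 - 13.1391*t^2 - 5.9025*t + 15.4059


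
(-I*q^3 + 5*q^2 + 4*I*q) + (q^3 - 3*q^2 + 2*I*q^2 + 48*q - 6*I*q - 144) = q^3 - I*q^3 + 2*q^2 + 2*I*q^2 + 48*q - 2*I*q - 144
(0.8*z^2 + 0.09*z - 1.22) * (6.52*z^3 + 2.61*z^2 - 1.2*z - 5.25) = 5.216*z^5 + 2.6748*z^4 - 8.6795*z^3 - 7.4922*z^2 + 0.9915*z + 6.405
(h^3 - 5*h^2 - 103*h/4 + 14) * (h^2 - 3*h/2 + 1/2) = h^5 - 13*h^4/2 - 71*h^3/4 + 401*h^2/8 - 271*h/8 + 7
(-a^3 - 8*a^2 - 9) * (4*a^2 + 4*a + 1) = -4*a^5 - 36*a^4 - 33*a^3 - 44*a^2 - 36*a - 9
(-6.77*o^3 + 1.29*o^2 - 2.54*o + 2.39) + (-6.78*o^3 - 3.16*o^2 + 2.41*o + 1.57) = -13.55*o^3 - 1.87*o^2 - 0.13*o + 3.96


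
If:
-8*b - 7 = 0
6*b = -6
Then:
No Solution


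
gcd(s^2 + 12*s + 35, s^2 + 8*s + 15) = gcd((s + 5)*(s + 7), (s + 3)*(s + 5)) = s + 5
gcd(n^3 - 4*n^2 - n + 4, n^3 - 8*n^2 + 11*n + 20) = n^2 - 3*n - 4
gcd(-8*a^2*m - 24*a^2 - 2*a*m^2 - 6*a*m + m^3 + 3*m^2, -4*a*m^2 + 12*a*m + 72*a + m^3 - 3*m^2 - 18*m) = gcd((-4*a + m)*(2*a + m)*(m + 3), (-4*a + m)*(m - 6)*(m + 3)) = 4*a*m + 12*a - m^2 - 3*m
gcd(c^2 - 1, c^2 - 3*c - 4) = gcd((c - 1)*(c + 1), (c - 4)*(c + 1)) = c + 1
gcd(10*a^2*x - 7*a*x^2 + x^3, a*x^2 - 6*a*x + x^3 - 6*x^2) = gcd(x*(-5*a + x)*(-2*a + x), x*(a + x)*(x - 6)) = x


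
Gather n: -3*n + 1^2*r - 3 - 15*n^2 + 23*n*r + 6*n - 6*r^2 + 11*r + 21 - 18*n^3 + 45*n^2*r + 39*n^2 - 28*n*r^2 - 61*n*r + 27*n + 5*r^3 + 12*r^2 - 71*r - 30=-18*n^3 + n^2*(45*r + 24) + n*(-28*r^2 - 38*r + 30) + 5*r^3 + 6*r^2 - 59*r - 12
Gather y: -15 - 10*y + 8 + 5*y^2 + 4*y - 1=5*y^2 - 6*y - 8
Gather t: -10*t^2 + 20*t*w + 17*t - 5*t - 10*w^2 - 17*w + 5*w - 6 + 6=-10*t^2 + t*(20*w + 12) - 10*w^2 - 12*w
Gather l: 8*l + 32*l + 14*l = 54*l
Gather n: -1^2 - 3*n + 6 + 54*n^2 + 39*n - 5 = 54*n^2 + 36*n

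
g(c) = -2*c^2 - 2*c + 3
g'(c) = -4*c - 2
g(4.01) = -37.18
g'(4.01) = -18.04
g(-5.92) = -55.25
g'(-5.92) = 21.68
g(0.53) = 1.38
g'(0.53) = -4.12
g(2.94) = -20.17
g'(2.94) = -13.76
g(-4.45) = -27.70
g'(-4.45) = 15.80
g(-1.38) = 1.95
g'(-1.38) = 3.52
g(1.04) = -1.24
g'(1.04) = -6.16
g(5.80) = -75.88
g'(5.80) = -25.20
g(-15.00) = -417.00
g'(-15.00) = 58.00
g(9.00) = -177.00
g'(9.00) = -38.00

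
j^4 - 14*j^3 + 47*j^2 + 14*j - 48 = (j - 8)*(j - 6)*(j - 1)*(j + 1)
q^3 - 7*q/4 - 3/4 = (q - 3/2)*(q + 1/2)*(q + 1)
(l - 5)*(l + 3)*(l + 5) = l^3 + 3*l^2 - 25*l - 75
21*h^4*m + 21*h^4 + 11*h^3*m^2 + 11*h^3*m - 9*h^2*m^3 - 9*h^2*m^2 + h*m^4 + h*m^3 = (-7*h + m)*(-3*h + m)*(h + m)*(h*m + h)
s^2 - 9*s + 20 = (s - 5)*(s - 4)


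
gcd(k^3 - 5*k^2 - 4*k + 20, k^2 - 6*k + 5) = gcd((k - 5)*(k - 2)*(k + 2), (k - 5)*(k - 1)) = k - 5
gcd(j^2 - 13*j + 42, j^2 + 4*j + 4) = 1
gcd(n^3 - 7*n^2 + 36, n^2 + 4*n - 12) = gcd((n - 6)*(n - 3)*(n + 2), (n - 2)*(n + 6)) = 1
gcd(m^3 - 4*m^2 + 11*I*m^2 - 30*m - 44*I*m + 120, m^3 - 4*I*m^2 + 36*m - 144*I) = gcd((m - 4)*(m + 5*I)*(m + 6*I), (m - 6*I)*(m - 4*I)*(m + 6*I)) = m + 6*I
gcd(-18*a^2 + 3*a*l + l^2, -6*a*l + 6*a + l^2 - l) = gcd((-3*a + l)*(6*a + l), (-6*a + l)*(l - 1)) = 1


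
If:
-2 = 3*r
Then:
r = -2/3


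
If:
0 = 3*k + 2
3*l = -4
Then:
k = -2/3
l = -4/3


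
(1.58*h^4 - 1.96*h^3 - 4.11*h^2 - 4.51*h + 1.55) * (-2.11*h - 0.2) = -3.3338*h^5 + 3.8196*h^4 + 9.0641*h^3 + 10.3381*h^2 - 2.3685*h - 0.31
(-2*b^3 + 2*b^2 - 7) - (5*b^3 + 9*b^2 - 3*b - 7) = -7*b^3 - 7*b^2 + 3*b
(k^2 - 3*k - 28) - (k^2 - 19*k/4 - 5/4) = 7*k/4 - 107/4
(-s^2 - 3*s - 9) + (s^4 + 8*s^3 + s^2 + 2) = s^4 + 8*s^3 - 3*s - 7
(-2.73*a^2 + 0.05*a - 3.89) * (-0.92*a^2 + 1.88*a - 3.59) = 2.5116*a^4 - 5.1784*a^3 + 13.4735*a^2 - 7.4927*a + 13.9651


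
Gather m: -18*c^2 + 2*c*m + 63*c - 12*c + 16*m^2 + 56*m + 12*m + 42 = -18*c^2 + 51*c + 16*m^2 + m*(2*c + 68) + 42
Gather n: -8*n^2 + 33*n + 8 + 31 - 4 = -8*n^2 + 33*n + 35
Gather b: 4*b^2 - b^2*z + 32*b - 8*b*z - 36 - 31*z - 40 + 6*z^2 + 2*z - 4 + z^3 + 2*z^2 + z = b^2*(4 - z) + b*(32 - 8*z) + z^3 + 8*z^2 - 28*z - 80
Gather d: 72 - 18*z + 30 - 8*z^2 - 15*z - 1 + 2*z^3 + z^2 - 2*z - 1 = 2*z^3 - 7*z^2 - 35*z + 100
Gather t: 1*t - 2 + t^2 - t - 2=t^2 - 4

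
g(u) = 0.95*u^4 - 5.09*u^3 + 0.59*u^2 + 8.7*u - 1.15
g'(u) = 3.8*u^3 - 15.27*u^2 + 1.18*u + 8.7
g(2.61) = -20.84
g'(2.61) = -24.68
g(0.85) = 4.04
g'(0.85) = 1.00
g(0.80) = 3.97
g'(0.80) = 1.82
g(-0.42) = -4.29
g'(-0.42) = 5.23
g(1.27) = 2.90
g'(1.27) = -6.65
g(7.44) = 910.84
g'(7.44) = 737.19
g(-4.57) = 871.59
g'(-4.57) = -678.29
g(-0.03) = -1.41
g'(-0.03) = 8.65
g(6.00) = 204.05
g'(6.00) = 286.86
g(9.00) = 2647.28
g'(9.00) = 1552.65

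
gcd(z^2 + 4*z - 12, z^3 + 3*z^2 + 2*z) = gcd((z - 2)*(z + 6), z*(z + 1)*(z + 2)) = 1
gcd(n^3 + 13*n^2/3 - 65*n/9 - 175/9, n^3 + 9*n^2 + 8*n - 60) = n + 5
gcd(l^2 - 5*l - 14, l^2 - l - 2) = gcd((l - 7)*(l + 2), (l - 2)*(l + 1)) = 1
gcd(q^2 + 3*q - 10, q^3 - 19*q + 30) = q^2 + 3*q - 10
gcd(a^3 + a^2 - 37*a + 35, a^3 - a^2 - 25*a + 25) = a^2 - 6*a + 5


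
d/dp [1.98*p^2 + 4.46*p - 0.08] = 3.96*p + 4.46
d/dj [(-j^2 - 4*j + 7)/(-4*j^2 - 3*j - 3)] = (-13*j^2 + 62*j + 33)/(16*j^4 + 24*j^3 + 33*j^2 + 18*j + 9)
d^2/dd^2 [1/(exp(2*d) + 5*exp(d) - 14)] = (2*(2*exp(d) + 5)^2*exp(d) - (4*exp(d) + 5)*(exp(2*d) + 5*exp(d) - 14))*exp(d)/(exp(2*d) + 5*exp(d) - 14)^3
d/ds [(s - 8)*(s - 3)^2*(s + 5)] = 4*s^3 - 27*s^2 - 26*s + 213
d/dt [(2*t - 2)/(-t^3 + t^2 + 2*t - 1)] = 2*(-t^3 + t^2 + 2*t - (t - 1)*(-3*t^2 + 2*t + 2) - 1)/(t^3 - t^2 - 2*t + 1)^2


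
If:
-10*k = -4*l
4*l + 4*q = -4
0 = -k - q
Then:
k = -2/3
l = -5/3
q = 2/3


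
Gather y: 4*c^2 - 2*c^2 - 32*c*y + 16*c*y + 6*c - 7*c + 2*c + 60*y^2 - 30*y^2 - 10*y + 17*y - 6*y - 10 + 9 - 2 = 2*c^2 + c + 30*y^2 + y*(1 - 16*c) - 3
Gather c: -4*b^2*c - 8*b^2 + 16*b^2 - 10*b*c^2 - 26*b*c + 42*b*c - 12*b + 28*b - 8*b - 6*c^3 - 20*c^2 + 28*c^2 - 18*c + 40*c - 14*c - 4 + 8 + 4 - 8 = 8*b^2 + 8*b - 6*c^3 + c^2*(8 - 10*b) + c*(-4*b^2 + 16*b + 8)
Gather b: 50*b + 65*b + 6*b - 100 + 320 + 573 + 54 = 121*b + 847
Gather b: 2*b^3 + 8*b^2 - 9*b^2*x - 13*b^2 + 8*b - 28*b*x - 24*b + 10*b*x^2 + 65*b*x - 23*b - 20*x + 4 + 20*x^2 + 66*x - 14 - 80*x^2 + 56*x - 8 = 2*b^3 + b^2*(-9*x - 5) + b*(10*x^2 + 37*x - 39) - 60*x^2 + 102*x - 18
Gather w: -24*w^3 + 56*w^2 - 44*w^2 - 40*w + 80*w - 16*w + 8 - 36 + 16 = -24*w^3 + 12*w^2 + 24*w - 12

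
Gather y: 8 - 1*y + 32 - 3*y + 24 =64 - 4*y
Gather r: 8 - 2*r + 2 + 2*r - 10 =0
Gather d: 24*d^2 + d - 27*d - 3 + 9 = 24*d^2 - 26*d + 6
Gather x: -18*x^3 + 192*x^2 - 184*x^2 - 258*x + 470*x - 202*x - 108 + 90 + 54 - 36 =-18*x^3 + 8*x^2 + 10*x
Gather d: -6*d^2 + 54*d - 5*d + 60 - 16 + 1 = -6*d^2 + 49*d + 45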